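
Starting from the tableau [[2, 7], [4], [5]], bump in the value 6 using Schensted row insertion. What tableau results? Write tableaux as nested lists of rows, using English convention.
In row 1, 6 replaces 7 (the leftmost entry greater than 6); 7 is bumped to row 2. 7 is appended to row 2. The new tableau is [[2, 6], [4, 7], [5]].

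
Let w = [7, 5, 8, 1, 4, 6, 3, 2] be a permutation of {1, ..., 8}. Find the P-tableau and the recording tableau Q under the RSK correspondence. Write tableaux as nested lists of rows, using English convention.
Insert each entry of the permutation into P by Schensted row insertion, recording in Q the position of each new cell.

Insert 7: appended to row 1. P = [[7]], Q = [[1]].
Insert 5: 5 bumps 7 from row 1; 7 starts row 2. P = [[5], [7]], Q = [[1], [2]].
Insert 8: appended to row 1. P = [[5, 8], [7]], Q = [[1, 3], [2]].
Insert 1: 1 bumps 5 from row 1; 5 bumps 7 from row 2; 7 starts row 3. P = [[1, 8], [5], [7]], Q = [[1, 3], [2], [4]].
Insert 4: 4 bumps 8 from row 1; 8 appends to row 2. P = [[1, 4], [5, 8], [7]], Q = [[1, 3], [2, 5], [4]].
Insert 6: appended to row 1. P = [[1, 4, 6], [5, 8], [7]], Q = [[1, 3, 6], [2, 5], [4]].
Insert 3: 3 bumps 4 from row 1; 4 bumps 5 from row 2; 5 bumps 7 from row 3; 7 starts row 4. P = [[1, 3, 6], [4, 8], [5], [7]], Q = [[1, 3, 6], [2, 5], [4], [7]].
Insert 2: 2 bumps 3 from row 1; 3 bumps 4 from row 2; 4 bumps 5 from row 3; 5 bumps 7 from row 4; 7 starts row 5. P = [[1, 2, 6], [3, 8], [4], [5], [7]], Q = [[1, 3, 6], [2, 5], [4], [7], [8]].

So P = [[1, 2, 6], [3, 8], [4], [5], [7]], Q = [[1, 3, 6], [2, 5], [4], [7], [8]].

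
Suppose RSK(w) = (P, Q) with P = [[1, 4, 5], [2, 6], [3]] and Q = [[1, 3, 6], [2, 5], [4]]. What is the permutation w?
3 2 6 1 4 5

Reverse the RSK construction: for i from n down to 1, find the cell of Q containing i, remove the entry at that cell from P, and reverse-bump it up through P; the value ejected from row 1 is w(i).

Step i=6: Q has 6 at row 1, column 3; remove that cell from P, ejecting 5. So w(6) = 5. P is now [[1, 4], [2, 6], [3]].
Step i=5: Q has 5 at row 2, column 2; remove 6 from row 2 of P and reverse-bump: 6 enters row 1 and ejects 4. So w(5) = 4. P is now [[1, 6], [2], [3]].
Step i=4: Q has 4 at row 3, column 1; remove 3 from row 3 of P and reverse-bump: 3 enters row 2 and ejects 2; 2 enters row 1 and ejects 1. So w(4) = 1. P is now [[2, 6], [3]].
Step i=3: Q has 3 at row 1, column 2; remove that cell from P, ejecting 6. So w(3) = 6. P is now [[2], [3]].
Step i=2: Q has 2 at row 2, column 1; remove 3 from row 2 of P and reverse-bump: 3 enters row 1 and ejects 2. So w(2) = 2. P is now [[3]].
Step i=1: Q has 1 at row 1, column 1; remove that cell from P, ejecting 3. So w(1) = 3. P is now [].

So w = 3 2 6 1 4 5.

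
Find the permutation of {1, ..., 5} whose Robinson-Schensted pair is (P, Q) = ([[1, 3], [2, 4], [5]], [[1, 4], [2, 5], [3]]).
5 2 1 4 3

Reverse the RSK construction: for i from n down to 1, find the cell of Q containing i, remove the entry at that cell from P, and reverse-bump it up through P; the value ejected from row 1 is w(i).

Step i=5: Q has 5 at row 2, column 2; remove 4 from row 2 of P and reverse-bump: 4 enters row 1 and ejects 3. So w(5) = 3. P is now [[1, 4], [2], [5]].
Step i=4: Q has 4 at row 1, column 2; remove that cell from P, ejecting 4. So w(4) = 4. P is now [[1], [2], [5]].
Step i=3: Q has 3 at row 3, column 1; remove 5 from row 3 of P and reverse-bump: 5 enters row 2 and ejects 2; 2 enters row 1 and ejects 1. So w(3) = 1. P is now [[2], [5]].
Step i=2: Q has 2 at row 2, column 1; remove 5 from row 2 of P and reverse-bump: 5 enters row 1 and ejects 2. So w(2) = 2. P is now [[5]].
Step i=1: Q has 1 at row 1, column 1; remove that cell from P, ejecting 5. So w(1) = 5. P is now [].

So w = 5 2 1 4 3.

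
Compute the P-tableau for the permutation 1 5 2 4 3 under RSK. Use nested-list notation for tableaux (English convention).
P = [[1, 2, 3], [4], [5]]

After inserting 1: P = [[1]].
After inserting 5: P = [[1, 5]].
After inserting 2: P = [[1, 2], [5]].
After inserting 4: P = [[1, 2, 4], [5]].
After inserting 3: P = [[1, 2, 3], [4], [5]].

So P = [[1, 2, 3], [4], [5]].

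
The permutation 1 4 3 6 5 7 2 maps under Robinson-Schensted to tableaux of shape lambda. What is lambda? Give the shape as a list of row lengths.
Row-insert each entry into an empty tableau.

After inserting 1: P = [[1]].
After inserting 4: P = [[1, 4]].
After inserting 3: P = [[1, 3], [4]].
After inserting 6: P = [[1, 3, 6], [4]].
After inserting 5: P = [[1, 3, 5], [4, 6]].
After inserting 7: P = [[1, 3, 5, 7], [4, 6]].
After inserting 2: P = [[1, 2, 5, 7], [3, 6], [4]].

The final insertion tableau P = [[1, 2, 5, 7], [3, 6], [4]] has shape [4, 2, 1].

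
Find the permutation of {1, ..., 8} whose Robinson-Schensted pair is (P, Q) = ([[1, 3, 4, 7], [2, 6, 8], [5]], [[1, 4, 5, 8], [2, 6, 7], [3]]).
5 2 1 6 8 3 4 7

Reverse the RSK construction: for i from n down to 1, find the cell of Q containing i, remove the entry at that cell from P, and reverse-bump it up through P; the value ejected from row 1 is w(i).

Step i=8: Q has 8 at row 1, column 4; remove that cell from P, ejecting 7. So w(8) = 7. P is now [[1, 3, 4], [2, 6, 8], [5]].
Step i=7: Q has 7 at row 2, column 3; remove 8 from row 2 of P and reverse-bump: 8 enters row 1 and ejects 4. So w(7) = 4. P is now [[1, 3, 8], [2, 6], [5]].
Step i=6: Q has 6 at row 2, column 2; remove 6 from row 2 of P and reverse-bump: 6 enters row 1 and ejects 3. So w(6) = 3. P is now [[1, 6, 8], [2], [5]].
Step i=5: Q has 5 at row 1, column 3; remove that cell from P, ejecting 8. So w(5) = 8. P is now [[1, 6], [2], [5]].
Step i=4: Q has 4 at row 1, column 2; remove that cell from P, ejecting 6. So w(4) = 6. P is now [[1], [2], [5]].
Step i=3: Q has 3 at row 3, column 1; remove 5 from row 3 of P and reverse-bump: 5 enters row 2 and ejects 2; 2 enters row 1 and ejects 1. So w(3) = 1. P is now [[2], [5]].
Step i=2: Q has 2 at row 2, column 1; remove 5 from row 2 of P and reverse-bump: 5 enters row 1 and ejects 2. So w(2) = 2. P is now [[5]].
Step i=1: Q has 1 at row 1, column 1; remove that cell from P, ejecting 5. So w(1) = 5. P is now [].

So w = 5 2 1 6 8 3 4 7.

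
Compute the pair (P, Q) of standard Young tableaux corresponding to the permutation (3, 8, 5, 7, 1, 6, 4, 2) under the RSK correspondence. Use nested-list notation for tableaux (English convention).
P = [[1, 2, 6], [3, 4], [5], [7], [8]], Q = [[1, 2, 4], [3, 6], [5], [7], [8]]

Insert each entry of the permutation into P by Schensted row insertion, recording in Q the position of each new cell.

Insert 3: appended to row 1. P = [[3]], Q = [[1]].
Insert 8: appended to row 1. P = [[3, 8]], Q = [[1, 2]].
Insert 5: 5 bumps 8 from row 1; 8 starts row 2. P = [[3, 5], [8]], Q = [[1, 2], [3]].
Insert 7: appended to row 1. P = [[3, 5, 7], [8]], Q = [[1, 2, 4], [3]].
Insert 1: 1 bumps 3 from row 1; 3 bumps 8 from row 2; 8 starts row 3. P = [[1, 5, 7], [3], [8]], Q = [[1, 2, 4], [3], [5]].
Insert 6: 6 bumps 7 from row 1; 7 appends to row 2. P = [[1, 5, 6], [3, 7], [8]], Q = [[1, 2, 4], [3, 6], [5]].
Insert 4: 4 bumps 5 from row 1; 5 bumps 7 from row 2; 7 bumps 8 from row 3; 8 starts row 4. P = [[1, 4, 6], [3, 5], [7], [8]], Q = [[1, 2, 4], [3, 6], [5], [7]].
Insert 2: 2 bumps 4 from row 1; 4 bumps 5 from row 2; 5 bumps 7 from row 3; 7 bumps 8 from row 4; 8 starts row 5. P = [[1, 2, 6], [3, 4], [5], [7], [8]], Q = [[1, 2, 4], [3, 6], [5], [7], [8]].

So P = [[1, 2, 6], [3, 4], [5], [7], [8]], Q = [[1, 2, 4], [3, 6], [5], [7], [8]].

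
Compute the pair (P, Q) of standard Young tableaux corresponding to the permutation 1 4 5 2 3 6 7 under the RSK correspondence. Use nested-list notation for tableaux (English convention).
P = [[1, 2, 3, 6, 7], [4, 5]], Q = [[1, 2, 3, 6, 7], [4, 5]]

Insert each entry of the permutation into P by Schensted row insertion, recording in Q the position of each new cell.

After inserting 1: P = [[1]].
After inserting 4: P = [[1, 4]].
After inserting 5: P = [[1, 4, 5]].
After inserting 2: P = [[1, 2, 5], [4]].
After inserting 3: P = [[1, 2, 3], [4, 5]].
After inserting 6: P = [[1, 2, 3, 6], [4, 5]].
After inserting 7: P = [[1, 2, 3, 6, 7], [4, 5]].

So P = [[1, 2, 3, 6, 7], [4, 5]], Q = [[1, 2, 3, 6, 7], [4, 5]].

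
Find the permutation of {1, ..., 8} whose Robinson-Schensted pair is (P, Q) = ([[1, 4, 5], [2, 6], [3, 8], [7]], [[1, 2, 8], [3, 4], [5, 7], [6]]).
7 8 3 6 2 1 4 5

Reverse the RSK construction: for i from n down to 1, find the cell of Q containing i, remove the entry at that cell from P, and reverse-bump it up through P; the value ejected from row 1 is w(i).

Step i=8: Q has 8 at row 1, column 3; remove that cell from P, ejecting 5. So w(8) = 5. P is now [[1, 4], [2, 6], [3, 8], [7]].
Step i=7: Q has 7 at row 3, column 2; remove 8 from row 3 of P and reverse-bump: 8 enters row 2 and ejects 6; 6 enters row 1 and ejects 4. So w(7) = 4. P is now [[1, 6], [2, 8], [3], [7]].
Step i=6: Q has 6 at row 4, column 1; remove 7 from row 4 of P and reverse-bump: 7 enters row 3 and ejects 3; 3 enters row 2 and ejects 2; 2 enters row 1 and ejects 1. So w(6) = 1. P is now [[2, 6], [3, 8], [7]].
Step i=5: Q has 5 at row 3, column 1; remove 7 from row 3 of P and reverse-bump: 7 enters row 2 and ejects 3; 3 enters row 1 and ejects 2. So w(5) = 2. P is now [[3, 6], [7, 8]].
Step i=4: Q has 4 at row 2, column 2; remove 8 from row 2 of P and reverse-bump: 8 enters row 1 and ejects 6. So w(4) = 6. P is now [[3, 8], [7]].
Step i=3: Q has 3 at row 2, column 1; remove 7 from row 2 of P and reverse-bump: 7 enters row 1 and ejects 3. So w(3) = 3. P is now [[7, 8]].
Step i=2: Q has 2 at row 1, column 2; remove that cell from P, ejecting 8. So w(2) = 8. P is now [[7]].
Step i=1: Q has 1 at row 1, column 1; remove that cell from P, ejecting 7. So w(1) = 7. P is now [].

So w = 7 8 3 6 2 1 4 5.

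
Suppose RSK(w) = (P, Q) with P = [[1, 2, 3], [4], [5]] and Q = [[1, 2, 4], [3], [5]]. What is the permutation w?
Reverse the RSK construction: for i from n down to 1, find the cell of Q containing i, remove the entry at that cell from P, and reverse-bump it up through P; the value ejected from row 1 is w(i).

Step i=5: Q has 5 at row 3, column 1; remove 5 from row 3 of P and reverse-bump: 5 enters row 2 and ejects 4; 4 enters row 1 and ejects 3. So w(5) = 3. P is now [[1, 2, 4], [5]].
Step i=4: Q has 4 at row 1, column 3; remove that cell from P, ejecting 4. So w(4) = 4. P is now [[1, 2], [5]].
Step i=3: Q has 3 at row 2, column 1; remove 5 from row 2 of P and reverse-bump: 5 enters row 1 and ejects 2. So w(3) = 2. P is now [[1, 5]].
Step i=2: Q has 2 at row 1, column 2; remove that cell from P, ejecting 5. So w(2) = 5. P is now [[1]].
Step i=1: Q has 1 at row 1, column 1; remove that cell from P, ejecting 1. So w(1) = 1. P is now [].

So w = 1 5 2 4 3.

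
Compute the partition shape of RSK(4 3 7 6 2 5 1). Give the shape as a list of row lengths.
Row-insert each entry into an empty tableau.

After inserting 4: P = [[4]].
After inserting 3: P = [[3], [4]].
After inserting 7: P = [[3, 7], [4]].
After inserting 6: P = [[3, 6], [4, 7]].
After inserting 2: P = [[2, 6], [3, 7], [4]].
After inserting 5: P = [[2, 5], [3, 6], [4, 7]].
After inserting 1: P = [[1, 5], [2, 6], [3, 7], [4]].

The final insertion tableau P = [[1, 5], [2, 6], [3, 7], [4]] has shape [2, 2, 2, 1].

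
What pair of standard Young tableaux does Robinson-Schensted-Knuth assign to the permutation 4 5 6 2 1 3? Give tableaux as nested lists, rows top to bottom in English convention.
P = [[1, 3, 6], [2, 5], [4]], Q = [[1, 2, 3], [4, 6], [5]]

Insert each entry of the permutation into P by Schensted row insertion, recording in Q the position of each new cell.

Insert 4: appended to row 1. P = [[4]].
Insert 5: appended to row 1. P = [[4, 5]].
Insert 6: appended to row 1. P = [[4, 5, 6]].
Insert 2: 2 bumps 4 from row 1; 4 starts row 2. P = [[2, 5, 6], [4]].
Insert 1: 1 bumps 2 from row 1; 2 bumps 4 from row 2; 4 starts row 3. P = [[1, 5, 6], [2], [4]].
Insert 3: 3 bumps 5 from row 1; 5 appends to row 2. P = [[1, 3, 6], [2, 5], [4]].

So P = [[1, 3, 6], [2, 5], [4]], Q = [[1, 2, 3], [4, 6], [5]].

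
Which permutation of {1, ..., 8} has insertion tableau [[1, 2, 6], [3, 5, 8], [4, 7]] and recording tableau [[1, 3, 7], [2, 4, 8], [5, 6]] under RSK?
Reverse the RSK construction: for i from n down to 1, find the cell of Q containing i, remove the entry at that cell from P, and reverse-bump it up through P; the value ejected from row 1 is w(i).

Step i=8: Q has 8 at row 2, column 3; remove 8 from row 2 of P and reverse-bump: 8 enters row 1 and ejects 6. So w(8) = 6. P is now [[1, 2, 8], [3, 5], [4, 7]].
Step i=7: Q has 7 at row 1, column 3; remove that cell from P, ejecting 8. So w(7) = 8. P is now [[1, 2], [3, 5], [4, 7]].
Step i=6: Q has 6 at row 3, column 2; remove 7 from row 3 of P and reverse-bump: 7 enters row 2 and ejects 5; 5 enters row 1 and ejects 2. So w(6) = 2. P is now [[1, 5], [3, 7], [4]].
Step i=5: Q has 5 at row 3, column 1; remove 4 from row 3 of P and reverse-bump: 4 enters row 2 and ejects 3; 3 enters row 1 and ejects 1. So w(5) = 1. P is now [[3, 5], [4, 7]].
Step i=4: Q has 4 at row 2, column 2; remove 7 from row 2 of P and reverse-bump: 7 enters row 1 and ejects 5. So w(4) = 5. P is now [[3, 7], [4]].
Step i=3: Q has 3 at row 1, column 2; remove that cell from P, ejecting 7. So w(3) = 7. P is now [[3], [4]].
Step i=2: Q has 2 at row 2, column 1; remove 4 from row 2 of P and reverse-bump: 4 enters row 1 and ejects 3. So w(2) = 3. P is now [[4]].
Step i=1: Q has 1 at row 1, column 1; remove that cell from P, ejecting 4. So w(1) = 4. P is now [].

So w = 4 3 7 5 1 2 8 6.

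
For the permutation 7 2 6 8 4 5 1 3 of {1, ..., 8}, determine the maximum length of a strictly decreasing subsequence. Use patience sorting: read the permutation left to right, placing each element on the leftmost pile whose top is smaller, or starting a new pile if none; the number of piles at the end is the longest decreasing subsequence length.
7: new pile. tops = [7]
2: new pile. tops = [7, 2]
6: onto pile 2 (replacing 2). tops = [7, 6]
8: onto pile 1 (replacing 7). tops = [8, 6]
4: new pile. tops = [8, 6, 4]
5: onto pile 3 (replacing 4). tops = [8, 6, 5]
1: new pile. tops = [8, 6, 5, 1]
3: onto pile 4 (replacing 1). tops = [8, 6, 5, 3]

4 piles, so the longest decreasing subsequence has length 4.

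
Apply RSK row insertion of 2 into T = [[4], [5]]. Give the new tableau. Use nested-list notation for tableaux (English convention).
In row 1, 2 replaces 4 (the leftmost entry greater than 2); 4 is bumped to row 2. In row 2, 4 replaces 5 (the leftmost entry greater than 4); 5 is bumped to row 3. 5 starts a new row 3. The new tableau is [[2], [4], [5]].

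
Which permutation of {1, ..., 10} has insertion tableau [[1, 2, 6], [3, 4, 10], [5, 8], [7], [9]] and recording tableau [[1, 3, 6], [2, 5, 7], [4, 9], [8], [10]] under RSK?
Reverse the RSK construction: for i from n down to 1, find the cell of Q containing i, remove the entry at that cell from P, and reverse-bump it up through P; the value ejected from row 1 is w(i).

Step i=10: Q has 10 at row 5, column 1; remove 9 from row 5 of P and reverse-bump: 9 enters row 4 and ejects 7; 7 enters row 3 and ejects 5; 5 enters row 2 and ejects 4; 4 enters row 1 and ejects 2. So w(10) = 2. P is now [[1, 4, 6], [3, 5, 10], [7, 8], [9]].
Step i=9: Q has 9 at row 3, column 2; remove 8 from row 3 of P and reverse-bump: 8 enters row 2 and ejects 5; 5 enters row 1 and ejects 4. So w(9) = 4. P is now [[1, 5, 6], [3, 8, 10], [7], [9]].
Step i=8: Q has 8 at row 4, column 1; remove 9 from row 4 of P and reverse-bump: 9 enters row 3 and ejects 7; 7 enters row 2 and ejects 3; 3 enters row 1 and ejects 1. So w(8) = 1. P is now [[3, 5, 6], [7, 8, 10], [9]].
Step i=7: Q has 7 at row 2, column 3; remove 10 from row 2 of P and reverse-bump: 10 enters row 1 and ejects 6. So w(7) = 6. P is now [[3, 5, 10], [7, 8], [9]].
Step i=6: Q has 6 at row 1, column 3; remove that cell from P, ejecting 10. So w(6) = 10. P is now [[3, 5], [7, 8], [9]].
Step i=5: Q has 5 at row 2, column 2; remove 8 from row 2 of P and reverse-bump: 8 enters row 1 and ejects 5. So w(5) = 5. P is now [[3, 8], [7], [9]].
Step i=4: Q has 4 at row 3, column 1; remove 9 from row 3 of P and reverse-bump: 9 enters row 2 and ejects 7; 7 enters row 1 and ejects 3. So w(4) = 3. P is now [[7, 8], [9]].
Step i=3: Q has 3 at row 1, column 2; remove that cell from P, ejecting 8. So w(3) = 8. P is now [[7], [9]].
Step i=2: Q has 2 at row 2, column 1; remove 9 from row 2 of P and reverse-bump: 9 enters row 1 and ejects 7. So w(2) = 7. P is now [[9]].
Step i=1: Q has 1 at row 1, column 1; remove that cell from P, ejecting 9. So w(1) = 9. P is now [].

So w = 9 7 8 3 5 10 6 1 4 2.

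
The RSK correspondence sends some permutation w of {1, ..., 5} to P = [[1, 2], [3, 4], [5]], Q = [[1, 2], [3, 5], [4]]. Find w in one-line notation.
Reverse RSK: for i = n, n-1, ..., 1, locate i in Q, remove the corresponding corner cell from P, and reverse-bump its entry up through P; the value ejected from row 1 is w(i).

So w = 3 5 4 1 2.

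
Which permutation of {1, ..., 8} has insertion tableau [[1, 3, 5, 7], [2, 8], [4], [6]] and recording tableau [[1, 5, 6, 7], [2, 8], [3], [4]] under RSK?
6 4 2 1 3 5 8 7

Reverse the RSK construction: for i from n down to 1, find the cell of Q containing i, remove the entry at that cell from P, and reverse-bump it up through P; the value ejected from row 1 is w(i).

Step i=8: Q has 8 at row 2, column 2; remove 8 from row 2 of P and reverse-bump: 8 enters row 1 and ejects 7. So w(8) = 7. P is now [[1, 3, 5, 8], [2], [4], [6]].
Step i=7: Q has 7 at row 1, column 4; remove that cell from P, ejecting 8. So w(7) = 8. P is now [[1, 3, 5], [2], [4], [6]].
Step i=6: Q has 6 at row 1, column 3; remove that cell from P, ejecting 5. So w(6) = 5. P is now [[1, 3], [2], [4], [6]].
Step i=5: Q has 5 at row 1, column 2; remove that cell from P, ejecting 3. So w(5) = 3. P is now [[1], [2], [4], [6]].
Step i=4: Q has 4 at row 4, column 1; remove 6 from row 4 of P and reverse-bump: 6 enters row 3 and ejects 4; 4 enters row 2 and ejects 2; 2 enters row 1 and ejects 1. So w(4) = 1. P is now [[2], [4], [6]].
Step i=3: Q has 3 at row 3, column 1; remove 6 from row 3 of P and reverse-bump: 6 enters row 2 and ejects 4; 4 enters row 1 and ejects 2. So w(3) = 2. P is now [[4], [6]].
Step i=2: Q has 2 at row 2, column 1; remove 6 from row 2 of P and reverse-bump: 6 enters row 1 and ejects 4. So w(2) = 4. P is now [[6]].
Step i=1: Q has 1 at row 1, column 1; remove that cell from P, ejecting 6. So w(1) = 6. P is now [].

So w = 6 4 2 1 3 5 8 7.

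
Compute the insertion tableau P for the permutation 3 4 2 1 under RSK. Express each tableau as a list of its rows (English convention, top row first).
P = [[1, 4], [2], [3]]

Insert 3: appended to row 1. P = [[3]].
Insert 4: appended to row 1. P = [[3, 4]].
Insert 2: 2 bumps 3 from row 1; 3 starts row 2. P = [[2, 4], [3]].
Insert 1: 1 bumps 2 from row 1; 2 bumps 3 from row 2; 3 starts row 3. P = [[1, 4], [2], [3]].

So P = [[1, 4], [2], [3]].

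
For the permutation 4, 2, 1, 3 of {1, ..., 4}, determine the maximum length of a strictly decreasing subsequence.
3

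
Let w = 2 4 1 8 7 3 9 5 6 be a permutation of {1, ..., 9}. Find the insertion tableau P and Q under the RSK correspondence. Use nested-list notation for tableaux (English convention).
P = [[1, 3, 5, 6], [2, 4, 7, 9], [8]], Q = [[1, 2, 4, 7], [3, 5, 8, 9], [6]]

Insert each entry of the permutation into P by Schensted row insertion, recording in Q the position of each new cell.

Insert 2: appended to row 1. P = [[2]].
Insert 4: appended to row 1. P = [[2, 4]].
Insert 1: 1 bumps 2 from row 1; 2 starts row 2. P = [[1, 4], [2]].
Insert 8: appended to row 1. P = [[1, 4, 8], [2]].
Insert 7: 7 bumps 8 from row 1; 8 appends to row 2. P = [[1, 4, 7], [2, 8]].
Insert 3: 3 bumps 4 from row 1; 4 bumps 8 from row 2; 8 starts row 3. P = [[1, 3, 7], [2, 4], [8]].
Insert 9: appended to row 1. P = [[1, 3, 7, 9], [2, 4], [8]].
Insert 5: 5 bumps 7 from row 1; 7 appends to row 2. P = [[1, 3, 5, 9], [2, 4, 7], [8]].
Insert 6: 6 bumps 9 from row 1; 9 appends to row 2. P = [[1, 3, 5, 6], [2, 4, 7, 9], [8]].

So P = [[1, 3, 5, 6], [2, 4, 7, 9], [8]], Q = [[1, 2, 4, 7], [3, 5, 8, 9], [6]].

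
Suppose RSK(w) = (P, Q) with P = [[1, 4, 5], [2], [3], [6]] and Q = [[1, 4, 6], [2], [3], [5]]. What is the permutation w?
6 3 2 4 1 5

Reverse the RSK construction: for i from n down to 1, find the cell of Q containing i, remove the entry at that cell from P, and reverse-bump it up through P; the value ejected from row 1 is w(i).

Step i=6: Q has 6 at row 1, column 3; remove that cell from P, ejecting 5. So w(6) = 5. P is now [[1, 4], [2], [3], [6]].
Step i=5: Q has 5 at row 4, column 1; remove 6 from row 4 of P and reverse-bump: 6 enters row 3 and ejects 3; 3 enters row 2 and ejects 2; 2 enters row 1 and ejects 1. So w(5) = 1. P is now [[2, 4], [3], [6]].
Step i=4: Q has 4 at row 1, column 2; remove that cell from P, ejecting 4. So w(4) = 4. P is now [[2], [3], [6]].
Step i=3: Q has 3 at row 3, column 1; remove 6 from row 3 of P and reverse-bump: 6 enters row 2 and ejects 3; 3 enters row 1 and ejects 2. So w(3) = 2. P is now [[3], [6]].
Step i=2: Q has 2 at row 2, column 1; remove 6 from row 2 of P and reverse-bump: 6 enters row 1 and ejects 3. So w(2) = 3. P is now [[6]].
Step i=1: Q has 1 at row 1, column 1; remove that cell from P, ejecting 6. So w(1) = 6. P is now [].

So w = 6 3 2 4 1 5.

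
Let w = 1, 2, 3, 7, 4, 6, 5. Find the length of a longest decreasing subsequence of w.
3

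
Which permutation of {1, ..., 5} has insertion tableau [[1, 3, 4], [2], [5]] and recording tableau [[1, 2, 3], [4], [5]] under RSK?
Reverse RSK: for i = n, n-1, ..., 1, locate i in Q, remove the corresponding corner cell from P, and reverse-bump its entry up through P; the value ejected from row 1 is w(i).

So w = 2 3 5 4 1.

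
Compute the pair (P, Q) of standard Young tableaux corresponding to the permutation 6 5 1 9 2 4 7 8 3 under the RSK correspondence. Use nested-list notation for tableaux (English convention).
Insert each entry of the permutation into P by Schensted row insertion, recording in Q the position of each new cell.

Insert 6: appended to row 1. P = [[6]].
Insert 5: 5 bumps 6 from row 1; 6 starts row 2. P = [[5], [6]].
Insert 1: 1 bumps 5 from row 1; 5 bumps 6 from row 2; 6 starts row 3. P = [[1], [5], [6]].
Insert 9: appended to row 1. P = [[1, 9], [5], [6]].
Insert 2: 2 bumps 9 from row 1; 9 appends to row 2. P = [[1, 2], [5, 9], [6]].
Insert 4: appended to row 1. P = [[1, 2, 4], [5, 9], [6]].
Insert 7: appended to row 1. P = [[1, 2, 4, 7], [5, 9], [6]].
Insert 8: appended to row 1. P = [[1, 2, 4, 7, 8], [5, 9], [6]].
Insert 3: 3 bumps 4 from row 1; 4 bumps 5 from row 2; 5 bumps 6 from row 3; 6 starts row 4. P = [[1, 2, 3, 7, 8], [4, 9], [5], [6]].

So P = [[1, 2, 3, 7, 8], [4, 9], [5], [6]], Q = [[1, 4, 6, 7, 8], [2, 5], [3], [9]].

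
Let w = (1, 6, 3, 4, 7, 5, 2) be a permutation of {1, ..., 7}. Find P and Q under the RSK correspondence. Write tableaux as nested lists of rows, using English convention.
P = [[1, 2, 4, 5], [3, 7], [6]], Q = [[1, 2, 4, 5], [3, 6], [7]]

Insert each entry of the permutation into P by Schensted row insertion, recording in Q the position of each new cell.

Insert 1: appended to row 1. P = [[1]], Q = [[1]].
Insert 6: appended to row 1. P = [[1, 6]], Q = [[1, 2]].
Insert 3: 3 bumps 6 from row 1; 6 starts row 2. P = [[1, 3], [6]], Q = [[1, 2], [3]].
Insert 4: appended to row 1. P = [[1, 3, 4], [6]], Q = [[1, 2, 4], [3]].
Insert 7: appended to row 1. P = [[1, 3, 4, 7], [6]], Q = [[1, 2, 4, 5], [3]].
Insert 5: 5 bumps 7 from row 1; 7 appends to row 2. P = [[1, 3, 4, 5], [6, 7]], Q = [[1, 2, 4, 5], [3, 6]].
Insert 2: 2 bumps 3 from row 1; 3 bumps 6 from row 2; 6 starts row 3. P = [[1, 2, 4, 5], [3, 7], [6]], Q = [[1, 2, 4, 5], [3, 6], [7]].

So P = [[1, 2, 4, 5], [3, 7], [6]], Q = [[1, 2, 4, 5], [3, 6], [7]].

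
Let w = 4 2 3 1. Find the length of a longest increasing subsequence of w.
2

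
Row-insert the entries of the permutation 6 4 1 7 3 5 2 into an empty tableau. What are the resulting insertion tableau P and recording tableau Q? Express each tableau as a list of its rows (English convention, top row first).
Insert each entry of the permutation into P by Schensted row insertion, recording in Q the position of each new cell.

Insert 6: appended to row 1. P = [[6]].
Insert 4: 4 bumps 6 from row 1; 6 starts row 2. P = [[4], [6]].
Insert 1: 1 bumps 4 from row 1; 4 bumps 6 from row 2; 6 starts row 3. P = [[1], [4], [6]].
Insert 7: appended to row 1. P = [[1, 7], [4], [6]].
Insert 3: 3 bumps 7 from row 1; 7 appends to row 2. P = [[1, 3], [4, 7], [6]].
Insert 5: appended to row 1. P = [[1, 3, 5], [4, 7], [6]].
Insert 2: 2 bumps 3 from row 1; 3 bumps 4 from row 2; 4 bumps 6 from row 3; 6 starts row 4. P = [[1, 2, 5], [3, 7], [4], [6]].

So P = [[1, 2, 5], [3, 7], [4], [6]], Q = [[1, 4, 6], [2, 5], [3], [7]].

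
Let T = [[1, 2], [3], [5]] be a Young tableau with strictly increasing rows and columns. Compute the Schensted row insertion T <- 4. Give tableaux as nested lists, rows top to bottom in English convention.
4 is larger than every entry of row 1, so it is appended to row 1. The new tableau is [[1, 2, 4], [3], [5]].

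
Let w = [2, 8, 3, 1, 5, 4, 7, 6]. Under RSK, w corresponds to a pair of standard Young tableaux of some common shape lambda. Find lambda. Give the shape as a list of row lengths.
Row-insert each entry into an empty tableau.

After inserting 2: P = [[2]].
After inserting 8: P = [[2, 8]].
After inserting 3: P = [[2, 3], [8]].
After inserting 1: P = [[1, 3], [2], [8]].
After inserting 5: P = [[1, 3, 5], [2], [8]].
After inserting 4: P = [[1, 3, 4], [2, 5], [8]].
After inserting 7: P = [[1, 3, 4, 7], [2, 5], [8]].
After inserting 6: P = [[1, 3, 4, 6], [2, 5, 7], [8]].

The final insertion tableau P = [[1, 3, 4, 6], [2, 5, 7], [8]] has shape [4, 3, 1].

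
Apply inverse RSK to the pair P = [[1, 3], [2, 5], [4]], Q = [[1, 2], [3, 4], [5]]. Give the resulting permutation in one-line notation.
Reverse the RSK construction: for i from n down to 1, find the cell of Q containing i, remove the entry at that cell from P, and reverse-bump it up through P; the value ejected from row 1 is w(i).

Step i=5: Q has 5 at row 3, column 1; remove 4 from row 3 of P and reverse-bump: 4 enters row 2 and ejects 2; 2 enters row 1 and ejects 1. So w(5) = 1. P is now [[2, 3], [4, 5]].
Step i=4: Q has 4 at row 2, column 2; remove 5 from row 2 of P and reverse-bump: 5 enters row 1 and ejects 3. So w(4) = 3. P is now [[2, 5], [4]].
Step i=3: Q has 3 at row 2, column 1; remove 4 from row 2 of P and reverse-bump: 4 enters row 1 and ejects 2. So w(3) = 2. P is now [[4, 5]].
Step i=2: Q has 2 at row 1, column 2; remove that cell from P, ejecting 5. So w(2) = 5. P is now [[4]].
Step i=1: Q has 1 at row 1, column 1; remove that cell from P, ejecting 4. So w(1) = 4. P is now [].

So w = 4 5 2 3 1.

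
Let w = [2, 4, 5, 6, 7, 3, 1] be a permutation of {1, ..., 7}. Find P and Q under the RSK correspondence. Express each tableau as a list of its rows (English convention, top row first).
P = [[1, 3, 5, 6, 7], [2], [4]], Q = [[1, 2, 3, 4, 5], [6], [7]]

Insert each entry of the permutation into P by Schensted row insertion, recording in Q the position of each new cell.

Insert 2: appended to row 1. P = [[2]], Q = [[1]].
Insert 4: appended to row 1. P = [[2, 4]], Q = [[1, 2]].
Insert 5: appended to row 1. P = [[2, 4, 5]], Q = [[1, 2, 3]].
Insert 6: appended to row 1. P = [[2, 4, 5, 6]], Q = [[1, 2, 3, 4]].
Insert 7: appended to row 1. P = [[2, 4, 5, 6, 7]], Q = [[1, 2, 3, 4, 5]].
Insert 3: 3 bumps 4 from row 1; 4 starts row 2. P = [[2, 3, 5, 6, 7], [4]], Q = [[1, 2, 3, 4, 5], [6]].
Insert 1: 1 bumps 2 from row 1; 2 bumps 4 from row 2; 4 starts row 3. P = [[1, 3, 5, 6, 7], [2], [4]], Q = [[1, 2, 3, 4, 5], [6], [7]].

So P = [[1, 3, 5, 6, 7], [2], [4]], Q = [[1, 2, 3, 4, 5], [6], [7]].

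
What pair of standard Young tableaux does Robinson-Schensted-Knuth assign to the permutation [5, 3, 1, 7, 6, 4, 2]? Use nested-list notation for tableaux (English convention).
P = [[1, 2], [3, 4], [5, 6], [7]], Q = [[1, 4], [2, 5], [3, 6], [7]]

Insert each entry of the permutation into P by Schensted row insertion, recording in Q the position of each new cell.

After inserting 5: P = [[5]].
After inserting 3: P = [[3], [5]].
After inserting 1: P = [[1], [3], [5]].
After inserting 7: P = [[1, 7], [3], [5]].
After inserting 6: P = [[1, 6], [3, 7], [5]].
After inserting 4: P = [[1, 4], [3, 6], [5, 7]].
After inserting 2: P = [[1, 2], [3, 4], [5, 6], [7]].

So P = [[1, 2], [3, 4], [5, 6], [7]], Q = [[1, 4], [2, 5], [3, 6], [7]].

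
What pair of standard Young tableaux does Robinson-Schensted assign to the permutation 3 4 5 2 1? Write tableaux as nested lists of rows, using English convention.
P = [[1, 4, 5], [2], [3]], Q = [[1, 2, 3], [4], [5]]

Insert each entry of the permutation into P by Schensted row insertion, recording in Q the position of each new cell.

Insert 3: appended to row 1. P = [[3]].
Insert 4: appended to row 1. P = [[3, 4]].
Insert 5: appended to row 1. P = [[3, 4, 5]].
Insert 2: 2 bumps 3 from row 1; 3 starts row 2. P = [[2, 4, 5], [3]].
Insert 1: 1 bumps 2 from row 1; 2 bumps 3 from row 2; 3 starts row 3. P = [[1, 4, 5], [2], [3]].

So P = [[1, 4, 5], [2], [3]], Q = [[1, 2, 3], [4], [5]].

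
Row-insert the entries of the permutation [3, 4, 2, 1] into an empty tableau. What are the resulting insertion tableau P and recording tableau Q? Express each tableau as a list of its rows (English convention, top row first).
P = [[1, 4], [2], [3]], Q = [[1, 2], [3], [4]]

Insert each entry of the permutation into P by Schensted row insertion, recording in Q the position of each new cell.

Insert 3: appended to row 1. P = [[3]].
Insert 4: appended to row 1. P = [[3, 4]].
Insert 2: 2 bumps 3 from row 1; 3 starts row 2. P = [[2, 4], [3]].
Insert 1: 1 bumps 2 from row 1; 2 bumps 3 from row 2; 3 starts row 3. P = [[1, 4], [2], [3]].

So P = [[1, 4], [2], [3]], Q = [[1, 2], [3], [4]].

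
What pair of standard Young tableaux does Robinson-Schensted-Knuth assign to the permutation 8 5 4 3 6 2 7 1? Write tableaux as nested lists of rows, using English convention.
Insert each entry of the permutation into P by Schensted row insertion, recording in Q the position of each new cell.

Insert 8: appended to row 1. P = [[8]].
Insert 5: 5 bumps 8 from row 1; 8 starts row 2. P = [[5], [8]].
Insert 4: 4 bumps 5 from row 1; 5 bumps 8 from row 2; 8 starts row 3. P = [[4], [5], [8]].
Insert 3: 3 bumps 4 from row 1; 4 bumps 5 from row 2; 5 bumps 8 from row 3; 8 starts row 4. P = [[3], [4], [5], [8]].
Insert 6: appended to row 1. P = [[3, 6], [4], [5], [8]].
Insert 2: 2 bumps 3 from row 1; 3 bumps 4 from row 2; 4 bumps 5 from row 3; 5 bumps 8 from row 4; 8 starts row 5. P = [[2, 6], [3], [4], [5], [8]].
Insert 7: appended to row 1. P = [[2, 6, 7], [3], [4], [5], [8]].
Insert 1: 1 bumps 2 from row 1; 2 bumps 3 from row 2; 3 bumps 4 from row 3; 4 bumps 5 from row 4; 5 bumps 8 from row 5; 8 starts row 6. P = [[1, 6, 7], [2], [3], [4], [5], [8]].

So P = [[1, 6, 7], [2], [3], [4], [5], [8]], Q = [[1, 5, 7], [2], [3], [4], [6], [8]].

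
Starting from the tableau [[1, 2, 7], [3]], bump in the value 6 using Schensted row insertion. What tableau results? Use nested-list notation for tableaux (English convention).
In row 1, 6 replaces 7 (the leftmost entry greater than 6); 7 is bumped to row 2. 7 is appended to row 2. The new tableau is [[1, 2, 6], [3, 7]].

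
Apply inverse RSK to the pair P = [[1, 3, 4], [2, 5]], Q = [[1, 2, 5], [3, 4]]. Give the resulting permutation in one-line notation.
2 5 1 3 4

Reverse the RSK construction: for i from n down to 1, find the cell of Q containing i, remove the entry at that cell from P, and reverse-bump it up through P; the value ejected from row 1 is w(i).

Step i=5: Q has 5 at row 1, column 3; remove that cell from P, ejecting 4. So w(5) = 4. P is now [[1, 3], [2, 5]].
Step i=4: Q has 4 at row 2, column 2; remove 5 from row 2 of P and reverse-bump: 5 enters row 1 and ejects 3. So w(4) = 3. P is now [[1, 5], [2]].
Step i=3: Q has 3 at row 2, column 1; remove 2 from row 2 of P and reverse-bump: 2 enters row 1 and ejects 1. So w(3) = 1. P is now [[2, 5]].
Step i=2: Q has 2 at row 1, column 2; remove that cell from P, ejecting 5. So w(2) = 5. P is now [[2]].
Step i=1: Q has 1 at row 1, column 1; remove that cell from P, ejecting 2. So w(1) = 2. P is now [].

So w = 2 5 1 3 4.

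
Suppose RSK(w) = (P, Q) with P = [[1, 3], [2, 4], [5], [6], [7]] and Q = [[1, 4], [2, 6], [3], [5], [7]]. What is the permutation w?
Reverse RSK: for i = n, n-1, ..., 1, locate i in Q, remove the corresponding corner cell from P, and reverse-bump its entry up through P; the value ejected from row 1 is w(i).

So w = 7 6 2 5 1 4 3.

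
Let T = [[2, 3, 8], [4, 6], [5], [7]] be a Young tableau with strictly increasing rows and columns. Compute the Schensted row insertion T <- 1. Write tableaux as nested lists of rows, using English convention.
[[1, 3, 8], [2, 6], [4], [5], [7]]

In row 1, 1 replaces 2 (the leftmost entry greater than 1); 2 is bumped to row 2. In row 2, 2 replaces 4 (the leftmost entry greater than 2); 4 is bumped to row 3. In row 3, 4 replaces 5 (the leftmost entry greater than 4); 5 is bumped to row 4. In row 4, 5 replaces 7 (the leftmost entry greater than 5); 7 is bumped to row 5. 7 starts a new row 5. The new tableau is [[1, 3, 8], [2, 6], [4], [5], [7]].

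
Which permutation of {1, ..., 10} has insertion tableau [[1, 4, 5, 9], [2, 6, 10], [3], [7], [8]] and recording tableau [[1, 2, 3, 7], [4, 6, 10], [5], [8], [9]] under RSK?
Reverse RSK: for i = n, n-1, ..., 1, locate i in Q, remove the corresponding corner cell from P, and reverse-bump its entry up through P; the value ejected from row 1 is w(i).

So w = 3 4 8 7 2 6 10 5 1 9.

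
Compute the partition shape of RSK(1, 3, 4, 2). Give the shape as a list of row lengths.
[3, 1]

Row-insert each entry into an empty tableau.

After inserting 1: P = [[1]].
After inserting 3: P = [[1, 3]].
After inserting 4: P = [[1, 3, 4]].
After inserting 2: P = [[1, 2, 4], [3]].

The final insertion tableau P = [[1, 2, 4], [3]] has shape [3, 1].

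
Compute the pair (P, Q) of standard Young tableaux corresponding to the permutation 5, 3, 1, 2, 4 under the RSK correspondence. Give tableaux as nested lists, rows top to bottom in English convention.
Insert each entry of the permutation into P by Schensted row insertion, recording in Q the position of each new cell.

Insert 5: appended to row 1. P = [[5]].
Insert 3: 3 bumps 5 from row 1; 5 starts row 2. P = [[3], [5]].
Insert 1: 1 bumps 3 from row 1; 3 bumps 5 from row 2; 5 starts row 3. P = [[1], [3], [5]].
Insert 2: appended to row 1. P = [[1, 2], [3], [5]].
Insert 4: appended to row 1. P = [[1, 2, 4], [3], [5]].

So P = [[1, 2, 4], [3], [5]], Q = [[1, 4, 5], [2], [3]].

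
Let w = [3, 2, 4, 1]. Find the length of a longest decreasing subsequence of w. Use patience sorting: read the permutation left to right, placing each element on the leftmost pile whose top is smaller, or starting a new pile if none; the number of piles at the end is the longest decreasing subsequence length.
3: new pile. tops = [3]
2: new pile. tops = [3, 2]
4: onto pile 1 (replacing 3). tops = [4, 2]
1: new pile. tops = [4, 2, 1]

3 piles, so the longest decreasing subsequence has length 3.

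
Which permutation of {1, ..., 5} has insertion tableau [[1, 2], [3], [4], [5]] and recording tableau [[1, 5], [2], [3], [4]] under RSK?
5 4 3 1 2

Reverse the RSK construction: for i from n down to 1, find the cell of Q containing i, remove the entry at that cell from P, and reverse-bump it up through P; the value ejected from row 1 is w(i).

Step i=5: Q has 5 at row 1, column 2; remove that cell from P, ejecting 2. So w(5) = 2. P is now [[1], [3], [4], [5]].
Step i=4: Q has 4 at row 4, column 1; remove 5 from row 4 of P and reverse-bump: 5 enters row 3 and ejects 4; 4 enters row 2 and ejects 3; 3 enters row 1 and ejects 1. So w(4) = 1. P is now [[3], [4], [5]].
Step i=3: Q has 3 at row 3, column 1; remove 5 from row 3 of P and reverse-bump: 5 enters row 2 and ejects 4; 4 enters row 1 and ejects 3. So w(3) = 3. P is now [[4], [5]].
Step i=2: Q has 2 at row 2, column 1; remove 5 from row 2 of P and reverse-bump: 5 enters row 1 and ejects 4. So w(2) = 4. P is now [[5]].
Step i=1: Q has 1 at row 1, column 1; remove that cell from P, ejecting 5. So w(1) = 5. P is now [].

So w = 5 4 3 1 2.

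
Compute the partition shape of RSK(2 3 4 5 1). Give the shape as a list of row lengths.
[4, 1]

Row-insert each entry into an empty tableau.

After inserting 2: P = [[2]].
After inserting 3: P = [[2, 3]].
After inserting 4: P = [[2, 3, 4]].
After inserting 5: P = [[2, 3, 4, 5]].
After inserting 1: P = [[1, 3, 4, 5], [2]].

The final insertion tableau P = [[1, 3, 4, 5], [2]] has shape [4, 1].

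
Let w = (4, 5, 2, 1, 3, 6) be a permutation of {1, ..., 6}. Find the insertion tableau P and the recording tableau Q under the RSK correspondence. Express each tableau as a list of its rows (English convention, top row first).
P = [[1, 3, 6], [2, 5], [4]], Q = [[1, 2, 6], [3, 5], [4]]

Insert each entry of the permutation into P by Schensted row insertion, recording in Q the position of each new cell.

Insert 4: appended to row 1. P = [[4]].
Insert 5: appended to row 1. P = [[4, 5]].
Insert 2: 2 bumps 4 from row 1; 4 starts row 2. P = [[2, 5], [4]].
Insert 1: 1 bumps 2 from row 1; 2 bumps 4 from row 2; 4 starts row 3. P = [[1, 5], [2], [4]].
Insert 3: 3 bumps 5 from row 1; 5 appends to row 2. P = [[1, 3], [2, 5], [4]].
Insert 6: appended to row 1. P = [[1, 3, 6], [2, 5], [4]].

So P = [[1, 3, 6], [2, 5], [4]], Q = [[1, 2, 6], [3, 5], [4]].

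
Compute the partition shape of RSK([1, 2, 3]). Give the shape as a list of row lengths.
RSK row insertion gives P = [[1, 2, 3]], which has shape [3].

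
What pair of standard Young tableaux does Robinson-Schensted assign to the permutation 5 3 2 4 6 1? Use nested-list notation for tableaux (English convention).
P = [[1, 4, 6], [2], [3], [5]], Q = [[1, 4, 5], [2], [3], [6]]

Insert each entry of the permutation into P by Schensted row insertion, recording in Q the position of each new cell.

Insert 5: appended to row 1. P = [[5]].
Insert 3: 3 bumps 5 from row 1; 5 starts row 2. P = [[3], [5]].
Insert 2: 2 bumps 3 from row 1; 3 bumps 5 from row 2; 5 starts row 3. P = [[2], [3], [5]].
Insert 4: appended to row 1. P = [[2, 4], [3], [5]].
Insert 6: appended to row 1. P = [[2, 4, 6], [3], [5]].
Insert 1: 1 bumps 2 from row 1; 2 bumps 3 from row 2; 3 bumps 5 from row 3; 5 starts row 4. P = [[1, 4, 6], [2], [3], [5]].

So P = [[1, 4, 6], [2], [3], [5]], Q = [[1, 4, 5], [2], [3], [6]].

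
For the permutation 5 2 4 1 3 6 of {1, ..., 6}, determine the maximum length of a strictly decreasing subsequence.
3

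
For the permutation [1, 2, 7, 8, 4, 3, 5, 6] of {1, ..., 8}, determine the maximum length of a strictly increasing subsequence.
5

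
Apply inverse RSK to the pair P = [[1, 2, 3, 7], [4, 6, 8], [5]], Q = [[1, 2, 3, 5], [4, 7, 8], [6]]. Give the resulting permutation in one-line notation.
1 5 6 4 8 2 3 7

Reverse RSK: for i = n, n-1, ..., 1, locate i in Q, remove the corresponding corner cell from P, and reverse-bump its entry up through P; the value ejected from row 1 is w(i).

So w = 1 5 6 4 8 2 3 7.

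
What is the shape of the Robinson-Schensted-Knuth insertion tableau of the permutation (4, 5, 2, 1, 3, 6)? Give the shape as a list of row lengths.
[3, 2, 1]

Row-insert each entry into an empty tableau.

After inserting 4: P = [[4]].
After inserting 5: P = [[4, 5]].
After inserting 2: P = [[2, 5], [4]].
After inserting 1: P = [[1, 5], [2], [4]].
After inserting 3: P = [[1, 3], [2, 5], [4]].
After inserting 6: P = [[1, 3, 6], [2, 5], [4]].

The final insertion tableau P = [[1, 3, 6], [2, 5], [4]] has shape [3, 2, 1].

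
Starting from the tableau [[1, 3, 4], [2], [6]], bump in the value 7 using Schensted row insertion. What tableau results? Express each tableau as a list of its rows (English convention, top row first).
7 is larger than every entry of row 1, so it is appended to row 1. The new tableau is [[1, 3, 4, 7], [2], [6]].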